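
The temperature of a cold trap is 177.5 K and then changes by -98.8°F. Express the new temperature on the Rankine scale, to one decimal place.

220.7°R

Initial temperature in Celsius: 177.5 - 273.15 = -95.6500°C.
The 98.8°F change is an interval, so only the factor 5/9 applies: -98.8 × 5/9 = -54.8889°C.
Final Celsius temperature: -95.6500 - 54.8889 = -150.5389°C.
In Rankine: -150.5389 × 1.8 + 491.67 = 220.7°R.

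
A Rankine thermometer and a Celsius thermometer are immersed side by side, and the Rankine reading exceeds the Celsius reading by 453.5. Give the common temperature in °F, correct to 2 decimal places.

-53.88°F

Let x be the Rankine reading; then the Celsius reading is 5/9·x - 273.15.
(5/9·x - 273.15) - x = -453.5  ⇒  (-4/9)·x = -180.35  ⇒  x = 405.7875°R.
In Celsius: (405.7875 - 491.67) × 5/9 = -47.7125°C.
In Fahrenheit: -47.7125 × 1.8 + 32 = -53.88°F.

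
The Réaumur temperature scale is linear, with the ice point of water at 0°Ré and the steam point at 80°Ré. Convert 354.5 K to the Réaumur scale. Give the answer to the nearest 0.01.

First in Celsius: 354.5 - 273.15 = 81.3500°C.
Linearly onto the Réaumur scale: 0 + (81.3500 / 100) × (80 - 0) = 65.08°Ré.

65.08°Ré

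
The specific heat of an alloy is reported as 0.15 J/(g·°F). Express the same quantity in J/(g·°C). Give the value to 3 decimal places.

Since only a temperature interval is involved, the additive offset between the scales drops out.
A change of 1°C is a change of 1.8°F, so per °C the value is 0.15 × 1.8 = 0.270.

0.270 J/(g·°C)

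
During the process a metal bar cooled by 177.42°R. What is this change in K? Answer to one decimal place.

98.6 K

For a temperature interval the offset drops out; only the factor 5/9 applies.
177.42 × 5/9 = 98.6.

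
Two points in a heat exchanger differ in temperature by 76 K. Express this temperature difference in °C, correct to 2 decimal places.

76.00°C

Kelvin and Celsius degrees are the same size, so the interval is unchanged: 76.00.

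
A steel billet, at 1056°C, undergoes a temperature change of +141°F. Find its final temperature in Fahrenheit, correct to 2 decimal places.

2073.80°F

The 141°F change is an interval, so only the factor 5/9 applies: +141 × 5/9 = +78.3333°C.
Final Celsius temperature: 1056.0000 + 78.3333 = 1134.3333°C.
In Fahrenheit: 1134.3333 × 1.8 + 32 = 2073.80°F.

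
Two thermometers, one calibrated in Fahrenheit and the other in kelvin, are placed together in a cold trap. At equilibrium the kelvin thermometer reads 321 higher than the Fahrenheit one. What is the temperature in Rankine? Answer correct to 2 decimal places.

312.01°R

Let x be the Fahrenheit reading; then the kelvin reading is 5/9·x + 255.372.
(5/9·x + 255.372) - x = 321  ⇒  (-4/9)·x = 65.6278  ⇒  x = -147.6625°F.
In Celsius: (-147.6625 - 32) × 5/9 = -99.8125°C.
In Rankine: -99.8125 × 1.8 + 491.67 = 312.01°R.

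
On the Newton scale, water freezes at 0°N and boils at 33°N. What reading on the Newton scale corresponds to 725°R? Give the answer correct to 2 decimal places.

First in Celsius: (725 - 491.67) × 5/9 = 129.6278°C.
Linearly onto the Newton scale: 0 + (129.6278 / 100) × (33 - 0) = 42.78°N.

42.78°N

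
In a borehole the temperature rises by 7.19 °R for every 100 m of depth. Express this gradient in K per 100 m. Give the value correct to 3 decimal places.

The quantity depends on a temperature interval, so only the ratio of degree sizes applies; the offset between the scales is irrelevant.
A change of 1°R is a change of 5/9 K, so 7.19 × 5/9 = 3.994.

3.994 K/100 m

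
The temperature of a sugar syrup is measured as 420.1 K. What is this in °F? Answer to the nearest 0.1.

In Celsius: 420.1 - 273.15 = 146.9500°C.
In Fahrenheit: 146.9500 × 1.8 + 32 = 296.5°F.

296.5°F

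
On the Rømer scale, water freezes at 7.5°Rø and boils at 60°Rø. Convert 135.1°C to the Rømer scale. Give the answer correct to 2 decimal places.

Linearly onto the Rømer scale: 7.5 + (135.1000 / 100) × (60 - 7.5) = 78.43°Rø.

78.43°Rø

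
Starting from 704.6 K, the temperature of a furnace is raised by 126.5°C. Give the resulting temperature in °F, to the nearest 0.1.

1036.3°F

Initial temperature in Celsius: 704.6 - 273.15 = 431.4500°C.
Final Celsius temperature: 431.4500 + 126.5000 = 557.9500°C.
In Fahrenheit: 557.9500 × 1.8 + 32 = 1036.3°F.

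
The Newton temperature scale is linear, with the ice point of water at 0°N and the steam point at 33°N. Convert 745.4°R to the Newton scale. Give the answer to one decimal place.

First in Celsius: (745.4 - 491.67) × 5/9 = 140.9611°C.
Linearly onto the Newton scale: 0 + (140.9611 / 100) × (33 - 0) = 46.5°N.

46.5°N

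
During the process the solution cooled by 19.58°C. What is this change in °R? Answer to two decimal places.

Only the scale ratio 1.8 matters for a change in temperature.
19.58 × 1.8 = 35.24.

35.24°R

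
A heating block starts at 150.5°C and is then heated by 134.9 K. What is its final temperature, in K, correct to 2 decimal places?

558.55 K

The 134.9 K change is an interval; Kelvin and Celsius degrees are the same size, so ΔC = +134.9°C.
Final Celsius temperature: 150.5000 + 134.9000 = 285.4000°C.
In kelvin: 285.4000 + 273.15 = 558.55 K.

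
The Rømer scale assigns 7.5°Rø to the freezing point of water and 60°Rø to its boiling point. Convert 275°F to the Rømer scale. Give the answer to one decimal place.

First in Celsius: (275 - 32) × 5/9 = 135.0000°C.
Linearly onto the Rømer scale: 7.5 + (135.0000 / 100) × (60 - 7.5) = 78.4°Rø.

78.4°Rø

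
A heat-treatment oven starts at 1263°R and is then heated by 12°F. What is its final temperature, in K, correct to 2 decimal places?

Initial temperature in Celsius: (1263 - 491.67) × 5/9 = 428.5167°C.
The 12°F change is an interval, so only the factor 5/9 applies: +12 × 5/9 = +6.6667°C.
Final Celsius temperature: 428.5167 + 6.6667 = 435.1833°C.
In kelvin: 435.1833 + 273.15 = 708.33 K.

708.33 K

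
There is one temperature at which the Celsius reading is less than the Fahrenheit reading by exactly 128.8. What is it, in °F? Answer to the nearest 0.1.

Let F be the Fahrenheit reading. The Celsius reading is C = 5/9·F - 17.7778.
Require C - F = -128.8: (-4/9)·F - 17.7778 = -128.8.
F = (-128.8 + 17.7778) / (-4/9) = 249.8.

249.8°F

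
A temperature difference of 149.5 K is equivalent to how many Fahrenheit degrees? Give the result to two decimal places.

269.10°F

Only the scale ratio 1.8 matters for a change in temperature.
149.5 × 1.8 = 269.10.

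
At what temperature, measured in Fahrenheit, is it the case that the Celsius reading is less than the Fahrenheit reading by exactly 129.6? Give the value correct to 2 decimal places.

Let F be the Fahrenheit reading. The Celsius reading is C = 5/9·F - 17.7778.
Require C - F = -129.6: (-4/9)·F - 17.7778 = -129.6.
F = (-129.6 + 17.7778) / (-4/9) = 251.60.

251.60°F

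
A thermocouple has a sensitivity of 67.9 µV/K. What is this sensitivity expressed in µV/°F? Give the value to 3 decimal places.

37.722 µV/°F

Since only a temperature interval is involved, the additive offset between the scales drops out.
A change of 1°F is a change of 5/9 K, so per °F the value is 67.9 × 5/9 = 37.722.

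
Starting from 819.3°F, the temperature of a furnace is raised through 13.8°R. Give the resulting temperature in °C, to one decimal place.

445.1°C

Initial temperature in Celsius: (819.3 - 32) × 5/9 = 437.3889°C.
The 13.8°R change is an interval, so only the factor 5/9 applies: +13.8 × 5/9 = +7.6667°C.
Final Celsius temperature: 437.3889 + 7.6667 = 445.0556°C.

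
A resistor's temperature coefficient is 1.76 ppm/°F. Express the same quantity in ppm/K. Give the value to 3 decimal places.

3.168 ppm/K

Since only a temperature interval is involved, the additive offset between the scales drops out.
A change of 1 K is a change of 1.8°F, so per K the value is 1.76 × 1.8 = 3.168.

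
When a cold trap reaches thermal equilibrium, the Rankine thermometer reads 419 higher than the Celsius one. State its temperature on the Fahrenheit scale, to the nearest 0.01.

-131.51°F

Let x be the Celsius reading; then the Rankine reading is 1.8·x + 491.67.
(1.8·x + 491.67) - x = 419  ⇒  (0.8)·x = -72.67  ⇒  x = -90.8375°C.
In Fahrenheit: -90.8375 × 1.8 + 32 = -131.51°F.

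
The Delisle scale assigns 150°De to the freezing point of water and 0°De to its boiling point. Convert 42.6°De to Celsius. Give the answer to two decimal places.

Linear interpolation between the fixed points: C = (42.6 - 150) × 100 / (0 - 150) = 71.6000°C.

71.60°C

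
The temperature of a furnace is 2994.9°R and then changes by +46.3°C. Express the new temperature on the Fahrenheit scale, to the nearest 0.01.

2618.57°F

Initial temperature in Celsius: (2994.9 - 491.67) × 5/9 = 1390.6833°C.
Final Celsius temperature: 1390.6833 + 46.3000 = 1436.9833°C.
In Fahrenheit: 1436.9833 × 1.8 + 32 = 2618.57°F.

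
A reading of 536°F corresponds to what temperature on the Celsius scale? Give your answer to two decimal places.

In Celsius: (536 - 32) × 5/9 = 280.0000°C.

280.00°C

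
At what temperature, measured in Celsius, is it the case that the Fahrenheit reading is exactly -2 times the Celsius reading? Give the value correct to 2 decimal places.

Let C be the Celsius reading. The Fahrenheit reading is F = 1.8·C + 32.
Require F = -2·C: 1.8·C + 32 = -2·C.
(3.8)·C = -32  ⇒  C = -8.42.

-8.42°C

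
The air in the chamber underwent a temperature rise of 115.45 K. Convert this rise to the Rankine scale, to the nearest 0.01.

Only the scale ratio 1.8 matters for a change in temperature.
115.45 × 1.8 = 207.81.

207.81°R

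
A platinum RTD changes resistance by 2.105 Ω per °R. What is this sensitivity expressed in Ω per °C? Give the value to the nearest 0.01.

3.79 Ω per °C

Since only a temperature interval is involved, the additive offset between the scales drops out.
A change of 1°C is a change of 1.8°R, so per °C the value is 2.105 × 1.8 = 3.79.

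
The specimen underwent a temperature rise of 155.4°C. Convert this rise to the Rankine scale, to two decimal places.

279.72°R

For a temperature interval the offset drops out; only the factor 1.8 applies.
155.4 × 1.8 = 279.72.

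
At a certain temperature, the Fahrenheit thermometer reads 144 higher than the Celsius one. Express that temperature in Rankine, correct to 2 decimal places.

Let x be the Celsius reading; then the Fahrenheit reading is 1.8·x + 32.
(1.8·x + 32) - x = 144  ⇒  (0.8)·x = 112  ⇒  x = 140.0000°C.
In Rankine: 140.0000 × 1.8 + 491.67 = 743.67°R.

743.67°R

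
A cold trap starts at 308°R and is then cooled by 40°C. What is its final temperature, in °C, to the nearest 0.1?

-142.0°C

Initial temperature in Celsius: (308 - 491.67) × 5/9 = -102.0389°C.
Final Celsius temperature: -102.0389 - 40.0000 = -142.0389°C.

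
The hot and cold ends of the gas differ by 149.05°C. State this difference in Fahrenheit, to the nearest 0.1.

268.3°F

Only the scale ratio 1.8 matters for a change in temperature.
149.05 × 1.8 = 268.3.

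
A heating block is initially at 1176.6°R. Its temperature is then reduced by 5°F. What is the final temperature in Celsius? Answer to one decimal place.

Initial temperature in Celsius: (1176.6 - 491.67) × 5/9 = 380.5167°C.
The 5°F change is an interval, so only the factor 5/9 applies: -5 × 5/9 = -2.7778°C.
Final Celsius temperature: 380.5167 - 2.7778 = 377.7389°C.

377.7°C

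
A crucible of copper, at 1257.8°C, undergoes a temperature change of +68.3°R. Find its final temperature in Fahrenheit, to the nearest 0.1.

The 68.3°R change is an interval, so only the factor 5/9 applies: +68.3 × 5/9 = +37.9444°C.
Final Celsius temperature: 1257.8000 + 37.9444 = 1295.7444°C.
In Fahrenheit: 1295.7444 × 1.8 + 32 = 2364.3°F.

2364.3°F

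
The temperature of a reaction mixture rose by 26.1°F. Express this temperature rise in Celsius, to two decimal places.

Only the scale ratio 5/9 matters for a change in temperature.
26.1 × 5/9 = 14.50.

14.50°C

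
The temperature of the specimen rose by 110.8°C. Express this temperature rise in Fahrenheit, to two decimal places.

199.44°F

For a temperature interval the offset drops out; only the factor 1.8 applies.
110.8 × 1.8 = 199.44.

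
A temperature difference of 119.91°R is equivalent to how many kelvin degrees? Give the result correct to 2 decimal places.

66.62 K

For a temperature interval the offset drops out; only the factor 5/9 applies.
119.91 × 5/9 = 66.62.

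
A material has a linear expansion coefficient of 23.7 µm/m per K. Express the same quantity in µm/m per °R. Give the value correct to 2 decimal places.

13.17 µm/m per °R

The quantity depends on a temperature interval, so only the ratio of degree sizes applies; the offset between the scales is irrelevant.
A change of 1°R is a change of 5/9 K, so per °R the value is 23.7 × 5/9 = 13.17.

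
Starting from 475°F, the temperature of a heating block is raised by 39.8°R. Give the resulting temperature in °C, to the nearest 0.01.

Initial temperature in Celsius: (475 - 32) × 5/9 = 246.1111°C.
The 39.8°R change is an interval, so only the factor 5/9 applies: +39.8 × 5/9 = +22.1111°C.
Final Celsius temperature: 246.1111 + 22.1111 = 268.2222°C.

268.22°C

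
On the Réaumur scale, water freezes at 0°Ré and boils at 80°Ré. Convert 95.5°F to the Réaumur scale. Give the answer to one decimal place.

First in Celsius: (95.5 - 32) × 5/9 = 35.2778°C.
Linearly onto the Réaumur scale: 0 + (35.2778 / 100) × (80 - 0) = 28.2°Ré.

28.2°Ré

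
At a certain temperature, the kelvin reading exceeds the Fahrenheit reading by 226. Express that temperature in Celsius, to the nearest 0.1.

18.9°C

Let x be the Fahrenheit reading; then the kelvin reading is 5/9·x + 255.372.
(5/9·x + 255.372) - x = 226  ⇒  (-4/9)·x = -29.3722  ⇒  x = 66.0875°F.
In Celsius: (66.0875 - 32) × 5/9 = 18.9°C.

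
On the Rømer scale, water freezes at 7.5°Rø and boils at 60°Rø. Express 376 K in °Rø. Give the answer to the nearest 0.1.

First in Celsius: 376 - 273.15 = 102.8500°C.
Linearly onto the Rømer scale: 7.5 + (102.8500 / 100) × (60 - 7.5) = 61.5°Rø.

61.5°Rø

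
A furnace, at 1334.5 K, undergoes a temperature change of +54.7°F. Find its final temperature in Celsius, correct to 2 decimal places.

1091.74°C

Initial temperature in Celsius: 1334.5 - 273.15 = 1061.3500°C.
The 54.7°F change is an interval, so only the factor 5/9 applies: +54.7 × 5/9 = +30.3889°C.
Final Celsius temperature: 1061.3500 + 30.3889 = 1091.7389°C.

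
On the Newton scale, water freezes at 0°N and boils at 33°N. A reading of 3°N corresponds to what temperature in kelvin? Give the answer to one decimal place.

282.2 K

Linear interpolation between the fixed points: C = (3 - 0) × 100 / (33 - 0) = 9.0909°C.
Then 9.0909 + 273.15 = 282.2 K.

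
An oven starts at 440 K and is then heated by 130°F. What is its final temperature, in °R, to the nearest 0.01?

922.00°R

Initial temperature in Celsius: 440 - 273.15 = 166.8500°C.
The 130°F change is an interval, so only the factor 5/9 applies: +130 × 5/9 = +72.2222°C.
Final Celsius temperature: 166.8500 + 72.2222 = 239.0722°C.
In Rankine: 239.0722 × 1.8 + 491.67 = 922.00°R.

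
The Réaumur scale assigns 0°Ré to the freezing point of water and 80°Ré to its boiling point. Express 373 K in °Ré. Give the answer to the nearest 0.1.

79.9°Ré

First in Celsius: 373 - 273.15 = 99.8500°C.
Linearly onto the Réaumur scale: 0 + (99.8500 / 100) × (80 - 0) = 79.9°Ré.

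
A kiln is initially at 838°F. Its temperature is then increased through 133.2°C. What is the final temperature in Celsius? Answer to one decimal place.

581.0°C

Initial temperature in Celsius: (838 - 32) × 5/9 = 447.7778°C.
Final Celsius temperature: 447.7778 + 133.2000 = 580.9778°C.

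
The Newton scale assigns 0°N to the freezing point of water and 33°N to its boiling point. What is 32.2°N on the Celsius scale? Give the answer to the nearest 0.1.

97.6°C

Linear interpolation between the fixed points: C = (32.2 - 0) × 100 / (33 - 0) = 97.5758°C.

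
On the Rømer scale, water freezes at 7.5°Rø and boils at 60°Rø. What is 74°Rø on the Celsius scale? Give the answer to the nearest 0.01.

Linear interpolation between the fixed points: C = (74 - 7.5) × 100 / (60 - 7.5) = 126.6667°C.

126.67°C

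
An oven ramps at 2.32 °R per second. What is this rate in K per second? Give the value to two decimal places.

1.29 K/second

The quantity depends on a temperature interval, so only the ratio of degree sizes applies; the offset between the scales is irrelevant.
A change of 1°R is a change of 5/9 K, so 2.32 × 5/9 = 1.29.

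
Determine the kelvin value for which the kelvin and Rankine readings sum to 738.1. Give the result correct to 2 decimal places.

Let K be the kelvin reading. The Rankine reading is R = 1.8·K.
Require K + R = 738.1: (2.8)·K = 738.1.
K = (738.1) / (2.8) = 263.61.

263.61 K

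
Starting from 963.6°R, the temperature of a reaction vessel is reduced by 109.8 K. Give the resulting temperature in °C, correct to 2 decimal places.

152.38°C

Initial temperature in Celsius: (963.6 - 491.67) × 5/9 = 262.1833°C.
The 109.8 K change is an interval; Kelvin and Celsius degrees are the same size, so ΔC = -109.8°C.
Final Celsius temperature: 262.1833 - 109.8000 = 152.3833°C.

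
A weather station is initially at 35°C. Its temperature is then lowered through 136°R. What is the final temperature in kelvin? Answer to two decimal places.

232.59 K

The 136°R change is an interval, so only the factor 5/9 applies: -136 × 5/9 = -75.5556°C.
Final Celsius temperature: 35.0000 - 75.5556 = -40.5556°C.
In kelvin: -40.5556 + 273.15 = 232.59 K.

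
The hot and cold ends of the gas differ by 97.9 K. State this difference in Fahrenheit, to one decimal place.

For a temperature interval the offset drops out; only the factor 1.8 applies.
97.9 × 1.8 = 176.2.

176.2°F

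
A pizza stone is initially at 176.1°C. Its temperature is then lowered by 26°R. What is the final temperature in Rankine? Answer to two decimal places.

The 26°R change is an interval, so only the factor 5/9 applies: -26 × 5/9 = -14.4444°C.
Final Celsius temperature: 176.1000 - 14.4444 = 161.6556°C.
In Rankine: 161.6556 × 1.8 + 491.67 = 782.65°R.

782.65°R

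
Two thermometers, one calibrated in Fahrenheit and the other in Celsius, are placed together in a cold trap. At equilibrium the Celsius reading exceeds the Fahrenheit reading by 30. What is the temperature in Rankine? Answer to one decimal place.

Let x be the Fahrenheit reading; then the Celsius reading is 5/9·x - 17.7778.
(5/9·x - 17.7778) - x = 30  ⇒  (-4/9)·x = 47.7778  ⇒  x = -107.5000°F.
In Celsius: (-107.5 - 32) × 5/9 = -77.5000°C.
In Rankine: -77.5000 × 1.8 + 491.67 = 352.2°R.

352.2°R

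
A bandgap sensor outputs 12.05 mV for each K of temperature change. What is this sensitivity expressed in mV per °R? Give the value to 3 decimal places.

The quantity depends on a temperature interval, so only the ratio of degree sizes applies; the offset between the scales is irrelevant.
A change of 1°R is a change of 5/9 K, so per °R the value is 12.05 × 5/9 = 6.694.

6.694 mV per °R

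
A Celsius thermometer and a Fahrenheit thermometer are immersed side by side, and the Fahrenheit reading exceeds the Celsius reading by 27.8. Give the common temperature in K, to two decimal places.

Let x be the Celsius reading; then the Fahrenheit reading is 1.8·x + 32.
(1.8·x + 32) - x = 27.8  ⇒  (0.8)·x = -4.2  ⇒  x = -5.2500°C.
In kelvin: -5.2500 + 273.15 = 267.90 K.

267.90 K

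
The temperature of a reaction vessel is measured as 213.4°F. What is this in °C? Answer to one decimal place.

100.8°C

In Celsius: (213.4 - 32) × 5/9 = 100.7778°C.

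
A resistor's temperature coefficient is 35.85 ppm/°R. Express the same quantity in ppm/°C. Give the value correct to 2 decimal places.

The quantity depends on a temperature interval, so only the ratio of degree sizes applies; the offset between the scales is irrelevant.
A change of 1°C is a change of 1.8°R, so per °C the value is 35.85 × 1.8 = 64.53.

64.53 ppm/°C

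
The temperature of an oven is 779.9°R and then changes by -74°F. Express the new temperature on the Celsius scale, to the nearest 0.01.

Initial temperature in Celsius: (779.9 - 491.67) × 5/9 = 160.1278°C.
The 74°F change is an interval, so only the factor 5/9 applies: -74 × 5/9 = -41.1111°C.
Final Celsius temperature: 160.1278 - 41.1111 = 119.0167°C.

119.02°C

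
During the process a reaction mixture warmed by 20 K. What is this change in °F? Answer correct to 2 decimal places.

An interval of 1 K corresponds to 1.8°F.
20 × 1.8 = 36.00.

36.00°F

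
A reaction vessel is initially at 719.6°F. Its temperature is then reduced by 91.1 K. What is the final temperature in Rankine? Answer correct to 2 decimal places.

1015.29°R

Initial temperature in Celsius: (719.6 - 32) × 5/9 = 382.0000°C.
The 91.1 K change is an interval; Kelvin and Celsius degrees are the same size, so ΔC = -91.1°C.
Final Celsius temperature: 382.0000 - 91.1000 = 290.9000°C.
In Rankine: 290.9000 × 1.8 + 491.67 = 1015.29°R.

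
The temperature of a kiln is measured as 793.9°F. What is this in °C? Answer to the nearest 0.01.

In Celsius: (793.9 - 32) × 5/9 = 423.2778°C.

423.28°C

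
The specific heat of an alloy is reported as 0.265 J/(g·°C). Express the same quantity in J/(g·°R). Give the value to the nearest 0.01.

The quantity depends on a temperature interval, so only the ratio of degree sizes applies; the offset between the scales is irrelevant.
A change of 1°R is a change of 5/9°C, so per °R the value is 0.265 × 5/9 = 0.15.

0.15 J/(g·°R)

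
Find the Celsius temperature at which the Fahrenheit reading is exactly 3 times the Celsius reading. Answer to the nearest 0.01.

26.67°C

Let C be the Celsius reading. The Fahrenheit reading is F = 1.8·C + 32.
Require F = 3·C: 1.8·C + 32 = 3·C.
(-1.2)·C = -32  ⇒  C = 26.67.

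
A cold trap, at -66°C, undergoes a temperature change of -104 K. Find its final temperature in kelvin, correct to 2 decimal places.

103.15 K

The 104 K change is an interval; Kelvin and Celsius degrees are the same size, so ΔC = -104°C.
Final Celsius temperature: -66.0000 - 104.0000 = -170.0000°C.
In kelvin: -170.0000 + 273.15 = 103.15 K.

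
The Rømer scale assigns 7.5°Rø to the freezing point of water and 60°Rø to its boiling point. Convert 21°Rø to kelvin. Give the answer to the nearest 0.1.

298.9 K

Linear interpolation between the fixed points: C = (21 - 7.5) × 100 / (60 - 7.5) = 25.7143°C.
Then 25.7143 + 273.15 = 298.9 K.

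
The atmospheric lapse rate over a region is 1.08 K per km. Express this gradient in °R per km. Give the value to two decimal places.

1.94 °R/km

The quantity depends on a temperature interval, so only the ratio of degree sizes applies; the offset between the scales is irrelevant.
A change of 1 K is a change of 1.8°R, so 1.08 × 1.8 = 1.94.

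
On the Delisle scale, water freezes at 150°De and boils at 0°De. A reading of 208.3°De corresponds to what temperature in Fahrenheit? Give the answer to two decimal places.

-37.96°F

Linear interpolation between the fixed points: C = (208.3 - 150) × 100 / (0 - 150) = -38.8667°C.
Then -38.8667 × 1.8 + 32 = -37.96°F.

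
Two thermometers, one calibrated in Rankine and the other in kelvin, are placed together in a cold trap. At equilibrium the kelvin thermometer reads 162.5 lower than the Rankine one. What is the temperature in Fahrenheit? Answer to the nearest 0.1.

Let x be the Rankine reading; then the kelvin reading is 5/9·x.
(5/9·x) - x = -162.5  ⇒  (-4/9)·x = -162.5  ⇒  x = 365.6250°R.
In Celsius: (365.625 - 491.67) × 5/9 = -70.0250°C.
In Fahrenheit: -70.0250 × 1.8 + 32 = -94.0°F.

-94.0°F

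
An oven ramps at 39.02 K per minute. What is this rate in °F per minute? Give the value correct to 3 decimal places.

70.236 °F/minute

Since only a temperature interval is involved, the additive offset between the scales drops out.
A change of 1 K is a change of 1.8°F, so 39.02 × 1.8 = 70.236.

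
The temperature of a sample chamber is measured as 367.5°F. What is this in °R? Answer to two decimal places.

827.17°R

In Celsius: (367.5 - 32) × 5/9 = 186.3889°C.
In Rankine: 186.3889 × 1.8 + 491.67 = 827.17°R.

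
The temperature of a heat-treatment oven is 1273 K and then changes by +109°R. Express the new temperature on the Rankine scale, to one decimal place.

2400.4°R

Initial temperature in Celsius: 1273 - 273.15 = 999.8500°C.
The 109°R change is an interval, so only the factor 5/9 applies: +109 × 5/9 = +60.5556°C.
Final Celsius temperature: 999.8500 + 60.5556 = 1060.4056°C.
In Rankine: 1060.4056 × 1.8 + 491.67 = 2400.4°R.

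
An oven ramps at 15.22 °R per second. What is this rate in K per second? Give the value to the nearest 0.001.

8.456 K/second

Since only a temperature interval is involved, the additive offset between the scales drops out.
A change of 1°R is a change of 5/9 K, so 15.22 × 5/9 = 8.456.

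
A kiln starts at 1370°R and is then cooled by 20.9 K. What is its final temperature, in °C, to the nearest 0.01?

467.06°C

Initial temperature in Celsius: (1370 - 491.67) × 5/9 = 487.9611°C.
The 20.9 K change is an interval; Kelvin and Celsius degrees are the same size, so ΔC = -20.9°C.
Final Celsius temperature: 487.9611 - 20.9000 = 467.0611°C.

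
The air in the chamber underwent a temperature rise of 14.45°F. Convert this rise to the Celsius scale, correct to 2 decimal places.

For a temperature interval the offset drops out; only the factor 5/9 applies.
14.45 × 5/9 = 8.03.

8.03°C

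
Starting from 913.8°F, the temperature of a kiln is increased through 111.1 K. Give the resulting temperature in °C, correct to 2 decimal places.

600.99°C

Initial temperature in Celsius: (913.8 - 32) × 5/9 = 489.8889°C.
The 111.1 K change is an interval; Kelvin and Celsius degrees are the same size, so ΔC = +111.1°C.
Final Celsius temperature: 489.8889 + 111.1000 = 600.9889°C.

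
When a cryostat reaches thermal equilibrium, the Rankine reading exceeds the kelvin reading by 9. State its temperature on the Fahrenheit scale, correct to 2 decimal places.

Let x be the Rankine reading; then the kelvin reading is 5/9·x.
(5/9·x) - x = -9  ⇒  (-4/9)·x = -9  ⇒  x = 20.2500°R.
In Celsius: (20.25 - 491.67) × 5/9 = -261.9000°C.
In Fahrenheit: -261.9000 × 1.8 + 32 = -439.42°F.

-439.42°F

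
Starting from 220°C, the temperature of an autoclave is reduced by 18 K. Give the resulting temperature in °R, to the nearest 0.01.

855.27°R

The 18 K change is an interval; Kelvin and Celsius degrees are the same size, so ΔC = -18°C.
Final Celsius temperature: 220.0000 - 18.0000 = 202.0000°C.
In Rankine: 202.0000 × 1.8 + 491.67 = 855.27°R.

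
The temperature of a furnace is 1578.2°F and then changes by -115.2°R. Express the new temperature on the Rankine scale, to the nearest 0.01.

1922.67°R

Initial temperature in Celsius: (1578.2 - 32) × 5/9 = 859.0000°C.
The 115.2°R change is an interval, so only the factor 5/9 applies: -115.2 × 5/9 = -64.0000°C.
Final Celsius temperature: 859.0000 - 64.0000 = 795.0000°C.
In Rankine: 795.0000 × 1.8 + 491.67 = 1922.67°R.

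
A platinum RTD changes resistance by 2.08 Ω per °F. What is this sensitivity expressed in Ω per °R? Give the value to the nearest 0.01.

The quantity depends on a temperature interval, so only the ratio of degree sizes applies; the offset between the scales is irrelevant.
A change of 1°R is a change of 1°F, so per °R the value is 2.08 × 1 = 2.08.

2.08 Ω per °R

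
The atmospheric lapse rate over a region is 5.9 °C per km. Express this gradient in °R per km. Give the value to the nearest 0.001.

10.620 °R/km

The quantity depends on a temperature interval, so only the ratio of degree sizes applies; the offset between the scales is irrelevant.
A change of 1°C is a change of 1.8°R, so 5.9 × 1.8 = 10.620.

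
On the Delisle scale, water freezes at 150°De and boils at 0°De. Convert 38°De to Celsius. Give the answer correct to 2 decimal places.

Linear interpolation between the fixed points: C = (38 - 150) × 100 / (0 - 150) = 74.6667°C.

74.67°C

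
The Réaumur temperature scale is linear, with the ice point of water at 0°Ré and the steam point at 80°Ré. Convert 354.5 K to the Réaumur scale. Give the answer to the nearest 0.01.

65.08°Ré

First in Celsius: 354.5 - 273.15 = 81.3500°C.
Linearly onto the Réaumur scale: 0 + (81.3500 / 100) × (80 - 0) = 65.08°Ré.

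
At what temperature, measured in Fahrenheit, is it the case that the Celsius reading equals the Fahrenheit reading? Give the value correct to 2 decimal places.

-40.00°F

Let F be the Fahrenheit reading. The Celsius reading is C = 5/9·F - 17.7778.
Set C = F: 5/9·F - 17.7778 = F.
(-4/9)·F = 17.7778  ⇒  F = -40.00.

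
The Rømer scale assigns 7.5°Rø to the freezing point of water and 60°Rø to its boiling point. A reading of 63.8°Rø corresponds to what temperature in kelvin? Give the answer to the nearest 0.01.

380.39 K

Linear interpolation between the fixed points: C = (63.8 - 7.5) × 100 / (60 - 7.5) = 107.2381°C.
Then 107.2381 + 273.15 = 380.39 K.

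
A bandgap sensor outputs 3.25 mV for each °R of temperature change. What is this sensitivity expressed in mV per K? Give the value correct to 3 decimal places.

5.850 mV per K

The quantity depends on a temperature interval, so only the ratio of degree sizes applies; the offset between the scales is irrelevant.
A change of 1 K is a change of 1.8°R, so per K the value is 3.25 × 1.8 = 5.850.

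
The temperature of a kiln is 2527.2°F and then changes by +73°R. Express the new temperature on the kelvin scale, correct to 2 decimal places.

1699.93 K

Initial temperature in Celsius: (2527.2 - 32) × 5/9 = 1386.2222°C.
The 73°R change is an interval, so only the factor 5/9 applies: +73 × 5/9 = +40.5556°C.
Final Celsius temperature: 1386.2222 + 40.5556 = 1426.7778°C.
In kelvin: 1426.7778 + 273.15 = 1699.93 K.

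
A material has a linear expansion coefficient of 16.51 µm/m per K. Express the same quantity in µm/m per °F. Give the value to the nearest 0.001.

Since only a temperature interval is involved, the additive offset between the scales drops out.
A change of 1°F is a change of 5/9 K, so per °F the value is 16.51 × 5/9 = 9.172.

9.172 µm/m per °F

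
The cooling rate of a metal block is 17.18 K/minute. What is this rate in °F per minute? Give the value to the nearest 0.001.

30.924 °F/minute

Since only a temperature interval is involved, the additive offset between the scales drops out.
A change of 1 K is a change of 1.8°F, so 17.18 × 1.8 = 30.924.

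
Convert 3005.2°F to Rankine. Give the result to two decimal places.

3464.87°R

In Celsius: (3005.2 - 32) × 5/9 = 1651.7778°C.
In Rankine: 1651.7778 × 1.8 + 491.67 = 3464.87°R.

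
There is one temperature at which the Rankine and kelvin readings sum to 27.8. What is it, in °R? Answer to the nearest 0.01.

17.87°R

Let R be the Rankine reading. The kelvin reading is K = 5/9·R.
Require R + K = 27.8: (14/9)·R = 27.8.
R = (27.8) / (14/9) = 17.87.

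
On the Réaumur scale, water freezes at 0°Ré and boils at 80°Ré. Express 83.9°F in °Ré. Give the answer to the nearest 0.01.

First in Celsius: (83.9 - 32) × 5/9 = 28.8333°C.
Linearly onto the Réaumur scale: 0 + (28.8333 / 100) × (80 - 0) = 23.07°Ré.

23.07°Ré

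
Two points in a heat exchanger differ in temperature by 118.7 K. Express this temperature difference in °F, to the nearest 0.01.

213.66°F

An interval of 1 K corresponds to 1.8°F.
118.7 × 1.8 = 213.66.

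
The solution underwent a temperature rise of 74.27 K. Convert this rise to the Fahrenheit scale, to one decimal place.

For a temperature interval the offset drops out; only the factor 1.8 applies.
74.27 × 1.8 = 133.7.

133.7°F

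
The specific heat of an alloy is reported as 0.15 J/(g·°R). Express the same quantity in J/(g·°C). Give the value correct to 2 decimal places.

The quantity depends on a temperature interval, so only the ratio of degree sizes applies; the offset between the scales is irrelevant.
A change of 1°C is a change of 1.8°R, so per °C the value is 0.15 × 1.8 = 0.27.

0.27 J/(g·°C)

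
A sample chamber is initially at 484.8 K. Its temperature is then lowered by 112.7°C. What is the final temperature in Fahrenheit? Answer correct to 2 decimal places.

210.11°F

Initial temperature in Celsius: 484.8 - 273.15 = 211.6500°C.
Final Celsius temperature: 211.6500 - 112.7000 = 98.9500°C.
In Fahrenheit: 98.9500 × 1.8 + 32 = 210.11°F.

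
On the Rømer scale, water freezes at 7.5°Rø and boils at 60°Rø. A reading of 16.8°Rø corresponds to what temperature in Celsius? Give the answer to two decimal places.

17.71°C

Linear interpolation between the fixed points: C = (16.8 - 7.5) × 100 / (60 - 7.5) = 17.7143°C.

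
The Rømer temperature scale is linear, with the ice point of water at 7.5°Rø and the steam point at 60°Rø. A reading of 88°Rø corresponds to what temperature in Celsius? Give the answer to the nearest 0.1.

Linear interpolation between the fixed points: C = (88 - 7.5) × 100 / (60 - 7.5) = 153.3333°C.

153.3°C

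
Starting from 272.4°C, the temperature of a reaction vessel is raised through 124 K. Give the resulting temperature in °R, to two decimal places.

1205.19°R

The 124 K change is an interval; Kelvin and Celsius degrees are the same size, so ΔC = +124°C.
Final Celsius temperature: 272.4000 + 124.0000 = 396.4000°C.
In Rankine: 396.4000 × 1.8 + 491.67 = 1205.19°R.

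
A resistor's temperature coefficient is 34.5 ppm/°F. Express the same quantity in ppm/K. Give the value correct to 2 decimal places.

Since only a temperature interval is involved, the additive offset between the scales drops out.
A change of 1 K is a change of 1.8°F, so per K the value is 34.5 × 1.8 = 62.10.

62.10 ppm/K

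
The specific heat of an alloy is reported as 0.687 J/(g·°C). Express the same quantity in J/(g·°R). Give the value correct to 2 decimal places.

0.38 J/(g·°R)

Since only a temperature interval is involved, the additive offset between the scales drops out.
A change of 1°R is a change of 5/9°C, so per °R the value is 0.687 × 5/9 = 0.38.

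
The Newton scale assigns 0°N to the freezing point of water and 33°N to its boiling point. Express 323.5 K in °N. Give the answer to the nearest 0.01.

First in Celsius: 323.5 - 273.15 = 50.3500°C.
Linearly onto the Newton scale: 0 + (50.3500 / 100) × (33 - 0) = 16.62°N.

16.62°N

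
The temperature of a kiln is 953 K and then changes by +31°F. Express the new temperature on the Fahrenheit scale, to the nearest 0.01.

1286.73°F

Initial temperature in Celsius: 953 - 273.15 = 679.8500°C.
The 31°F change is an interval, so only the factor 5/9 applies: +31 × 5/9 = +17.2222°C.
Final Celsius temperature: 679.8500 + 17.2222 = 697.0722°C.
In Fahrenheit: 697.0722 × 1.8 + 32 = 1286.73°F.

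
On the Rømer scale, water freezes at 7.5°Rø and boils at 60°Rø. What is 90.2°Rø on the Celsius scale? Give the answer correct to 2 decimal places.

157.52°C

Linear interpolation between the fixed points: C = (90.2 - 7.5) × 100 / (60 - 7.5) = 157.5238°C.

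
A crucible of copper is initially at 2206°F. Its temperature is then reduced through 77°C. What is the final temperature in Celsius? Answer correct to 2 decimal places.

1130.78°C

Initial temperature in Celsius: (2206 - 32) × 5/9 = 1207.7778°C.
Final Celsius temperature: 1207.7778 - 77.0000 = 1130.7778°C.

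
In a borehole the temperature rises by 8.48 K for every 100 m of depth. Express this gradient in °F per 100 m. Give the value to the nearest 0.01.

The quantity depends on a temperature interval, so only the ratio of degree sizes applies; the offset between the scales is irrelevant.
A change of 1 K is a change of 1.8°F, so 8.48 × 1.8 = 15.26.

15.26 °F/100 m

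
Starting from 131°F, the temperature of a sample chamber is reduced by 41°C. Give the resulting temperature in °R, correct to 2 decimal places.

Initial temperature in Celsius: (131 - 32) × 5/9 = 55.0000°C.
Final Celsius temperature: 55.0000 - 41.0000 = 14.0000°C.
In Rankine: 14.0000 × 1.8 + 491.67 = 516.87°R.

516.87°R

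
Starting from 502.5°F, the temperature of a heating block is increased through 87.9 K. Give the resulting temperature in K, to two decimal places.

622.44 K

Initial temperature in Celsius: (502.5 - 32) × 5/9 = 261.3889°C.
The 87.9 K change is an interval; Kelvin and Celsius degrees are the same size, so ΔC = +87.9°C.
Final Celsius temperature: 261.3889 + 87.9000 = 349.2889°C.
In kelvin: 349.2889 + 273.15 = 622.44 K.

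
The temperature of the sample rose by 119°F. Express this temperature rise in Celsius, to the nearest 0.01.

For a temperature interval the offset drops out; only the factor 5/9 applies.
119 × 5/9 = 66.11.

66.11°C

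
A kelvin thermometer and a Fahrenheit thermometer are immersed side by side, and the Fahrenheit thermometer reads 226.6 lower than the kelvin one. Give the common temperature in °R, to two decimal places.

Let x be the kelvin reading; then the Fahrenheit reading is 1.8·x - 459.67.
(1.8·x - 459.67) - x = -226.6  ⇒  (0.8)·x = 233.07  ⇒  x = 291.3375 K.
In Celsius: 291.3375 - 273.15 = 18.1875°C.
In Rankine: 18.1875 × 1.8 + 491.67 = 524.41°R.

524.41°R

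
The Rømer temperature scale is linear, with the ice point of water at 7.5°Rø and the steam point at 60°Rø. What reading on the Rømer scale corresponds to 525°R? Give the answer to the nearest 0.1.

First in Celsius: (525 - 491.67) × 5/9 = 18.5167°C.
Linearly onto the Rømer scale: 7.5 + (18.5167 / 100) × (60 - 7.5) = 17.2°Rø.

17.2°Rø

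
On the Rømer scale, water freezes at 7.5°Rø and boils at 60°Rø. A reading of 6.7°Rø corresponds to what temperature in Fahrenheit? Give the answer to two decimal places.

29.26°F

Linear interpolation between the fixed points: C = (6.7 - 7.5) × 100 / (60 - 7.5) = -1.5238°C.
Then -1.5238 × 1.8 + 32 = 29.26°F.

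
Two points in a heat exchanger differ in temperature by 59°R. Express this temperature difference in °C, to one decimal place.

32.8°C

For a temperature interval the offset drops out; only the factor 5/9 applies.
59 × 5/9 = 32.8.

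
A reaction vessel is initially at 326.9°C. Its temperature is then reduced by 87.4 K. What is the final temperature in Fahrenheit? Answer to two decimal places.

463.10°F

The 87.4 K change is an interval; Kelvin and Celsius degrees are the same size, so ΔC = -87.4°C.
Final Celsius temperature: 326.9000 - 87.4000 = 239.5000°C.
In Fahrenheit: 239.5000 × 1.8 + 32 = 463.10°F.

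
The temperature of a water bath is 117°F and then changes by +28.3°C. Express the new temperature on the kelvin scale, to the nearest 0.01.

Initial temperature in Celsius: (117 - 32) × 5/9 = 47.2222°C.
Final Celsius temperature: 47.2222 + 28.3000 = 75.5222°C.
In kelvin: 75.5222 + 273.15 = 348.67 K.

348.67 K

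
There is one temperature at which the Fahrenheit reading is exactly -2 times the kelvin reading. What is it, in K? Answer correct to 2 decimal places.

Let K be the kelvin reading. The Fahrenheit reading is F = 1.8·K - 459.67.
Require F = -2·K: 1.8·K - 459.67 = -2·K.
(3.8)·K = 459.67  ⇒  K = 120.97.

120.97 K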